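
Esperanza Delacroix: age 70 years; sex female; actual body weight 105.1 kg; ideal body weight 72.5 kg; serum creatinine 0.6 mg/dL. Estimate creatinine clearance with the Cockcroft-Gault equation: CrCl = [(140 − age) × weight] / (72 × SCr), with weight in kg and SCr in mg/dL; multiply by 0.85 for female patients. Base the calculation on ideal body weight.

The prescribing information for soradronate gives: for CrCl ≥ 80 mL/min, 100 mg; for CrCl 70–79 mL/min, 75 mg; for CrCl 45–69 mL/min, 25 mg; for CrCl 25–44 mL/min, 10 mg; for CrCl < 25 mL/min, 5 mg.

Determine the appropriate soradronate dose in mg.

100 mg

CrCl = (140 − 70) × 72.5 / (72 × 0.6) × 0.85 = 5075.0 / 43.20 × 0.85 ≈ 99.9 mL/min
CrCl ≈ 100 mL/min → bracket ≥ 80 mL/min.
Dose for this bracket: 100 mg.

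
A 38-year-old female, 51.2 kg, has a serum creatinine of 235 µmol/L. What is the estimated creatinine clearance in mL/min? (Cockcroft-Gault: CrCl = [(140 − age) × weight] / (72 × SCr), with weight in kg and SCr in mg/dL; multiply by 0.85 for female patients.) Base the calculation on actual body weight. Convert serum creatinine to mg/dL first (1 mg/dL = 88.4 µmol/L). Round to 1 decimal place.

23.2 mL/min

SCr = 235 / 88.4 = 2.658 mg/dL
CrCl = (140 − 38) × 51.2 / (72 × 2.658) × 0.85 = 5222.4 / 191.38 × 0.85 ≈ 23.2 mL/min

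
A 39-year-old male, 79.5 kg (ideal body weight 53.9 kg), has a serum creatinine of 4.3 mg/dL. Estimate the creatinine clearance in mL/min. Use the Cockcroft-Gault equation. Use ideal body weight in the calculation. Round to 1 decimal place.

CrCl = (140 − 39) × 53.9 / (72 × 4.3) = 5443.9 / 309.60 ≈ 17.6 mL/min

17.6 mL/min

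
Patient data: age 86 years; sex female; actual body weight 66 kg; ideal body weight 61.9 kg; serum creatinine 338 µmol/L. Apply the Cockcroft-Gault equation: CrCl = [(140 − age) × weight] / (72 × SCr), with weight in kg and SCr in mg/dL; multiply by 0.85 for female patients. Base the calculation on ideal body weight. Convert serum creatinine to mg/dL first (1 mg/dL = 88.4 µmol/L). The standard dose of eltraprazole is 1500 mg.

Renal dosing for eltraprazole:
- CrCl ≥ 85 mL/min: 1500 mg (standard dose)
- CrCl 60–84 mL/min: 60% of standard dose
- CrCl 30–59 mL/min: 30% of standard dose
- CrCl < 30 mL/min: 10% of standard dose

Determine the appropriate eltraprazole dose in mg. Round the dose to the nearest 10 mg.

150 mg

SCr = 338 / 88.4 = 3.824 mg/dL
CrCl = (140 − 86) × 61.9 / (72 × 3.824) × 0.85 = 3342.6 / 275.33 × 0.85 ≈ 10.3 mL/min
CrCl ≈ 10 mL/min → bracket < 30 mL/min.
10% of 1500 mg = 150 mg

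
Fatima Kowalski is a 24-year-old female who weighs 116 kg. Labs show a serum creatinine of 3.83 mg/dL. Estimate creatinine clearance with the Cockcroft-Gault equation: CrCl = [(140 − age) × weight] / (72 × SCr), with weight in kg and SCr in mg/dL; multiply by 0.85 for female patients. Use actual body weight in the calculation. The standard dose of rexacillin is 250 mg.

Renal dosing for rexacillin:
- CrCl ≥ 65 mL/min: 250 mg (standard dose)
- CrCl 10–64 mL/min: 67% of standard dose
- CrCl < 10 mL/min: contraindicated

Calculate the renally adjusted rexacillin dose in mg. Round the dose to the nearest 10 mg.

CrCl = (140 − 24) × 116 / (72 × 3.83) × 0.85 = 13456.0 / 275.76 × 0.85 ≈ 41.5 mL/min
CrCl ≈ 41 mL/min → bracket 10–64 mL/min.
67% of 250 mg = 167.5 mg → 170 mg

170 mg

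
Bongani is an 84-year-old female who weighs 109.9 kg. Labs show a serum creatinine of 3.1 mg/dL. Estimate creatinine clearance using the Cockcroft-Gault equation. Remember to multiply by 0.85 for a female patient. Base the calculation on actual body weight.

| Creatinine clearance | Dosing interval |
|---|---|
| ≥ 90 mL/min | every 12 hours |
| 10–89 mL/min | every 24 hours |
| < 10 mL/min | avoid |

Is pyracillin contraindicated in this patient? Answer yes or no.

no

CrCl = (140 − 84) × 109.9 / (72 × 3.1) × 0.85 = 6154.4 / 223.20 × 0.85 ≈ 23.4 mL/min
CrCl ≈ 23 mL/min, which is ≥ 10 mL/min.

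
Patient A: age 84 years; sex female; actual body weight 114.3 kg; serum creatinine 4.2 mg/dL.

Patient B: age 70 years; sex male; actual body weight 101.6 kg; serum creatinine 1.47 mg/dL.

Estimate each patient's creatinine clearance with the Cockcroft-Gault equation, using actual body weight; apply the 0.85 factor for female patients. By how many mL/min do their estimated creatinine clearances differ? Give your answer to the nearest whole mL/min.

Patient A: CrCl = (140 − 84) × 114.3 / (72 × 4.2) × 0.85 = 6400.8 / 302.40 × 0.85 ≈ 18.0 mL/min
Patient B: CrCl = (140 − 70) × 101.6 / (72 × 1.47) = 7112.0 / 105.84 ≈ 67.2 mL/min
|18.0 − 67.2| = 49.2 mL/min

49 mL/min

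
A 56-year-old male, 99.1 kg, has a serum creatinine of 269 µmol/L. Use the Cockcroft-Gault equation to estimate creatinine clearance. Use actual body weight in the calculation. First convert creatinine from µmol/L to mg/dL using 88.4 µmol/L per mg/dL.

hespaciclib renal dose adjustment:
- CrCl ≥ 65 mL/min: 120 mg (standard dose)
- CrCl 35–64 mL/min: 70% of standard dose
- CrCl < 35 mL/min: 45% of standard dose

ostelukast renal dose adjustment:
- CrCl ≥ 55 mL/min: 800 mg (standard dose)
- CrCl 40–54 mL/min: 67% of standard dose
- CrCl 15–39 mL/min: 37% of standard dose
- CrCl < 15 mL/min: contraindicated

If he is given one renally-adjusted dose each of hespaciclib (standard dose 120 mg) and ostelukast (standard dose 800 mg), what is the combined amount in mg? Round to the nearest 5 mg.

SCr = 269 / 88.4 = 3.043 mg/dL
CrCl = (140 − 56) × 99.1 / (72 × 3.043) = 8324.4 / 219.10 ≈ 38.0 mL/min
CrCl ≈ 38 mL/min.
hespaciclib: 35–64 mL/min → 70% of 120 mg = 84 mg.
ostelukast: 15–39 mL/min → 37% of 800 mg = 296 mg.
Total = 84 + 296 = 380 mg.

380 mg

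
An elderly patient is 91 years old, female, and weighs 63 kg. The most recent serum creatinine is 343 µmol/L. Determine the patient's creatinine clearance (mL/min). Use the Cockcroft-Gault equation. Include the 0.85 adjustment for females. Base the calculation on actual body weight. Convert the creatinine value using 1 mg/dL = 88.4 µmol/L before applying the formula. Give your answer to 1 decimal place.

9.4 mL/min

SCr = 343 / 88.4 = 3.88 mg/dL
CrCl = (140 − 91) × 63 / (72 × 3.88) × 0.85 = 3087.0 / 279.36 × 0.85 ≈ 9.4 mL/min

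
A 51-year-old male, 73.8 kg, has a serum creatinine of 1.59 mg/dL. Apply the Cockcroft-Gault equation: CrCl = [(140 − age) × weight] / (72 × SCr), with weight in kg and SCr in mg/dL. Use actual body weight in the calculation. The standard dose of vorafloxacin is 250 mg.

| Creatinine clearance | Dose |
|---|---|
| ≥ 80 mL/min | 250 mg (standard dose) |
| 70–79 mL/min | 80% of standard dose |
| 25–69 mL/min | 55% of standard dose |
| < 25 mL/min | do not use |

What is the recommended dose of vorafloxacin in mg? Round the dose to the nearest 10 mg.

CrCl = (140 − 51) × 73.8 / (72 × 1.59) = 6568.2 / 114.48 ≈ 57.4 mL/min
CrCl ≈ 57 mL/min → bracket 25–69 mL/min.
55% of 250 mg = 137.5 mg → 140 mg

140 mg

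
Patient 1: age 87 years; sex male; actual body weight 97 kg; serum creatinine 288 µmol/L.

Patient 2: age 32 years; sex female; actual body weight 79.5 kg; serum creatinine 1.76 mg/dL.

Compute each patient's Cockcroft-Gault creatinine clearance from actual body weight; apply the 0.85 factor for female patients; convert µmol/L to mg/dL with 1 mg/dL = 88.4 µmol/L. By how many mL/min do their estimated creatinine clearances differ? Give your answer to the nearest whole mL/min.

36 mL/min

Patient 1: SCr = 288 / 88.4 = 3.258 mg/dL
Patient 1: CrCl = (140 − 87) × 97 / (72 × 3.258) = 5141.0 / 234.58 ≈ 21.9 mL/min
Patient 2: CrCl = (140 − 32) × 79.5 / (72 × 1.76) × 0.85 = 8586.0 / 126.72 × 0.85 ≈ 57.6 mL/min
|21.9 − 57.6| = 35.7 mL/min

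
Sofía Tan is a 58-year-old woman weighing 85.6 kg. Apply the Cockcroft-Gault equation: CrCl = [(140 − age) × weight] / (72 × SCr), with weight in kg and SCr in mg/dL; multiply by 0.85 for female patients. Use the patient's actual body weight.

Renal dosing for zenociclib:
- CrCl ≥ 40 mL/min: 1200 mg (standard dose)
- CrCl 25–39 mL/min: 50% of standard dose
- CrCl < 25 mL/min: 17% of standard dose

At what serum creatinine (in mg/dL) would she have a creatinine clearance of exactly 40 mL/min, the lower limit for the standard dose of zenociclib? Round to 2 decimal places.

Standard dose requires CrCl ≥ 40 mL/min.
Set (140 − 58) × 85.6 × 0.85 / (72 × SCr) = 40
SCr = (140 − 58) × 85.6 × 0.85 / (72 × 40) = 2.072 mg/dL

2.07 mg/dL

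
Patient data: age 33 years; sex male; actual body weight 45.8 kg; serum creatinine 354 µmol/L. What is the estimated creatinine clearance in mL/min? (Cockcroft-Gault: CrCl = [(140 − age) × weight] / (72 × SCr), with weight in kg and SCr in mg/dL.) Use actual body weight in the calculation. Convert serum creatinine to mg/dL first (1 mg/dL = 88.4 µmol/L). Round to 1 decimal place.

17.0 mL/min

SCr = 354 / 88.4 = 4.005 mg/dL
CrCl = (140 − 33) × 45.8 / (72 × 4.005) = 4900.6 / 288.36 ≈ 17.0 mL/min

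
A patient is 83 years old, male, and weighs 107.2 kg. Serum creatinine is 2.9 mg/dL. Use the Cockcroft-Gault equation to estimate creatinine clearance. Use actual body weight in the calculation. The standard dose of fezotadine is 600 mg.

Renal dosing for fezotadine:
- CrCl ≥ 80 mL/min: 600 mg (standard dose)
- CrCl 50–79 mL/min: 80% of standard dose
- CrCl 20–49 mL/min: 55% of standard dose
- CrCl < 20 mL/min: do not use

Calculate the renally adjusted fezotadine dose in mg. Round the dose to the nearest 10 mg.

CrCl = (140 − 83) × 107.2 / (72 × 2.9) = 6110.4 / 208.80 ≈ 29.3 mL/min
CrCl ≈ 29 mL/min → bracket 20–49 mL/min.
55% of 600 mg = 330 mg

330 mg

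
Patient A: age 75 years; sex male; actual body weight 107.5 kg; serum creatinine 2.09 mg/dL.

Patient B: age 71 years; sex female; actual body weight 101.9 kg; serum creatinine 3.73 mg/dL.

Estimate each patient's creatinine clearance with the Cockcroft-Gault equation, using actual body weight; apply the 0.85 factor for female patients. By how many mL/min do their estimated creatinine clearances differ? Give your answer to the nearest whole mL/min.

24 mL/min

Patient A: CrCl = (140 − 75) × 107.5 / (72 × 2.09) = 6987.5 / 150.48 ≈ 46.4 mL/min
Patient B: CrCl = (140 − 71) × 101.9 / (72 × 3.73) × 0.85 = 7031.1 / 268.56 × 0.85 ≈ 22.3 mL/min
|46.4 − 22.3| = 24.1 mL/min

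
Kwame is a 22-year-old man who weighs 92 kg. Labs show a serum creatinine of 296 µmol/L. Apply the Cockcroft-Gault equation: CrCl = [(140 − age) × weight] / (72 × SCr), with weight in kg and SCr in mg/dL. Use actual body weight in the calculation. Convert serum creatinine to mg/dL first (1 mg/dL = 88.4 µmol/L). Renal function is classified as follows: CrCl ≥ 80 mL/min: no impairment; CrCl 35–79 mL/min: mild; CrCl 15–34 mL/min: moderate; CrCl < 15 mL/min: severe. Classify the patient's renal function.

SCr = 296 / 88.4 = 3.348 mg/dL
CrCl = (140 − 22) × 92 / (72 × 3.348) = 10856.0 / 241.06 ≈ 45.0 mL/min
45 mL/min falls in the 'mild' range.

mild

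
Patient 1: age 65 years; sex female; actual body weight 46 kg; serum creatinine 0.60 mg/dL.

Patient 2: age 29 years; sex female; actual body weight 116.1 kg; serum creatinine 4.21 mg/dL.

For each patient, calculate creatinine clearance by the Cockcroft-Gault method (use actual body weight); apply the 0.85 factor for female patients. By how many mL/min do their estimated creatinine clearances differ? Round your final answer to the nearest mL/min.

Patient 1: CrCl = (140 − 65) × 46 / (72 × 0.6) × 0.85 = 3450.0 / 43.20 × 0.85 ≈ 67.9 mL/min
Patient 2: CrCl = (140 − 29) × 116.1 / (72 × 4.21) × 0.85 = 12887.1 / 303.12 × 0.85 ≈ 36.1 mL/min
|67.9 − 36.1| = 31.8 mL/min

32 mL/min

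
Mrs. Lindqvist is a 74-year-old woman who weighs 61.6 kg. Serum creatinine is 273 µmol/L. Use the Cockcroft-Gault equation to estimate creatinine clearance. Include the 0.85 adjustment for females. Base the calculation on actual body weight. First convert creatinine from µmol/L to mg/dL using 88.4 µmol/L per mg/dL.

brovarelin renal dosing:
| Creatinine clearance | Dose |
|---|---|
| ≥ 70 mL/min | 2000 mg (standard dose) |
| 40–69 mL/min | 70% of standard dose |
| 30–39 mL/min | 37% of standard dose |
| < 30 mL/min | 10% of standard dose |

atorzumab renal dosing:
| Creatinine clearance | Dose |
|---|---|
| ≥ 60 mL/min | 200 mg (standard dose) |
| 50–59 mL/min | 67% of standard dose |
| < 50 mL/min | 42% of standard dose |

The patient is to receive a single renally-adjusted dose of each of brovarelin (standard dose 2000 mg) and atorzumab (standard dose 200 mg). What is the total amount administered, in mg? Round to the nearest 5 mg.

285 mg

SCr = 273 / 88.4 = 3.088 mg/dL
CrCl = (140 − 74) × 61.6 / (72 × 3.088) × 0.85 = 4065.6 / 222.34 × 0.85 ≈ 15.5 mL/min
CrCl ≈ 16 mL/min.
brovarelin: < 30 mL/min → 10% of 2000 mg = 200 mg.
atorzumab: < 50 mL/min → 42% of 200 mg = 84 mg.
Total = 200 + 84 = 284 mg.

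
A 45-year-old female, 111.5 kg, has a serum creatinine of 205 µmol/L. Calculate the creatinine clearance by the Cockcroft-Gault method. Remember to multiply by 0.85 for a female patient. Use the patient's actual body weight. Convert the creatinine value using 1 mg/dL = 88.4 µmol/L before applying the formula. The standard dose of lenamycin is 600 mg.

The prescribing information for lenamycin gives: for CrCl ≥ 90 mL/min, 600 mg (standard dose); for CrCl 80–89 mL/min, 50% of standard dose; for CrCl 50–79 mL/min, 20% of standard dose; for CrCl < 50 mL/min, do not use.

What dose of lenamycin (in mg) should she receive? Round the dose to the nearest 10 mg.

SCr = 205 / 88.4 = 2.319 mg/dL
CrCl = (140 − 45) × 111.5 / (72 × 2.319) × 0.85 = 10592.5 / 166.97 × 0.85 ≈ 53.9 mL/min
CrCl ≈ 54 mL/min → bracket 50–79 mL/min.
20% of 600 mg = 120 mg

120 mg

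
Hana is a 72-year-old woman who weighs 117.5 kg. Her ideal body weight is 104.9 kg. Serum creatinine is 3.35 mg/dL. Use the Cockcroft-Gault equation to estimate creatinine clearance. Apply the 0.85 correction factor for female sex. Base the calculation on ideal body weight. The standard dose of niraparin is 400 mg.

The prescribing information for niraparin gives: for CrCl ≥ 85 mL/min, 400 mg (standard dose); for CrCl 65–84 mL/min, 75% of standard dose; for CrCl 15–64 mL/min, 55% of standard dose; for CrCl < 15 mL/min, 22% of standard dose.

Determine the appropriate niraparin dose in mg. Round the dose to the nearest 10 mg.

220 mg

CrCl = (140 − 72) × 104.9 / (72 × 3.35) × 0.85 = 7133.2 / 241.20 × 0.85 ≈ 25.1 mL/min
CrCl ≈ 25 mL/min → bracket 15–64 mL/min.
55% of 400 mg = 220 mg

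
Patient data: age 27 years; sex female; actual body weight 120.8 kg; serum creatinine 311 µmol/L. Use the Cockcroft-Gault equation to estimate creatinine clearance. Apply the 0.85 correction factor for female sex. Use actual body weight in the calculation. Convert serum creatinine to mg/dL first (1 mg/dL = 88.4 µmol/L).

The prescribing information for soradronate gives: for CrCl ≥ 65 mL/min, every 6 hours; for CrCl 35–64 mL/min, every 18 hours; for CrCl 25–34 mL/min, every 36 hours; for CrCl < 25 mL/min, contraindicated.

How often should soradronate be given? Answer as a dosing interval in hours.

every 18 hours

SCr = 311 / 88.4 = 3.518 mg/dL
CrCl = (140 − 27) × 120.8 / (72 × 3.518) × 0.85 = 13650.4 / 253.30 × 0.85 ≈ 45.8 mL/min
CrCl ≈ 46 mL/min → bracket 35–64 mL/min → every 18 hours.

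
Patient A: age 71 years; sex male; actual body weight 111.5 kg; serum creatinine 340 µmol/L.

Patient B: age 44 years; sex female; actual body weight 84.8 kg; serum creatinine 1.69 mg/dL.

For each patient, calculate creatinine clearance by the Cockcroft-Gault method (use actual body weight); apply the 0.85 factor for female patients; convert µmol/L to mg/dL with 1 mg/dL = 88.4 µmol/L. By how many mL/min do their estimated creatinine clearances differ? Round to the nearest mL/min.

Patient A: SCr = 340 / 88.4 = 3.846 mg/dL
Patient A: CrCl = (140 − 71) × 111.5 / (72 × 3.846) = 7693.5 / 276.91 ≈ 27.8 mL/min
Patient B: CrCl = (140 − 44) × 84.8 / (72 × 1.69) × 0.85 = 8140.8 / 121.68 × 0.85 ≈ 56.9 mL/min
|27.8 − 56.9| = 29.1 mL/min

29 mL/min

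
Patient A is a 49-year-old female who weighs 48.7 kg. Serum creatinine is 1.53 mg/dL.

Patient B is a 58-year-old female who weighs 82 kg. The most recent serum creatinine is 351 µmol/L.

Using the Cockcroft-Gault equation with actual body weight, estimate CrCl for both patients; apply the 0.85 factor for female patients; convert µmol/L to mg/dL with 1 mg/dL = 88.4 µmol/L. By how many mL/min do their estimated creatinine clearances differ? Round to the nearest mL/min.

Patient A: CrCl = (140 − 49) × 48.7 / (72 × 1.53) × 0.85 = 4431.7 / 110.16 × 0.85 ≈ 34.2 mL/min
Patient B: SCr = 351 / 88.4 = 3.971 mg/dL
Patient B: CrCl = (140 − 58) × 82 / (72 × 3.971) × 0.85 = 6724.0 / 285.91 × 0.85 ≈ 20.0 mL/min
|34.2 − 20.0| = 14.2 mL/min

14 mL/min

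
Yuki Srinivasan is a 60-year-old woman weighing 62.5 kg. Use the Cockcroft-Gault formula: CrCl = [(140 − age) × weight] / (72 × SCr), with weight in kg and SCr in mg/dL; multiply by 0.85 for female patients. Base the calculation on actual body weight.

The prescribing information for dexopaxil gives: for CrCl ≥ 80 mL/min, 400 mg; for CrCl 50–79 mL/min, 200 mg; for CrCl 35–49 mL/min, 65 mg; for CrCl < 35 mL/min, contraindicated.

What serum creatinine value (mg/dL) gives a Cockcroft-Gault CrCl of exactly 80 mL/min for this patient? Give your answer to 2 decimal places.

Standard dose requires CrCl ≥ 80 mL/min.
Set (140 − 60) × 62.5 × 0.85 / (72 × SCr) = 80
SCr = (140 − 60) × 62.5 × 0.85 / (72 × 80) = 0.738 mg/dL

0.74 mg/dL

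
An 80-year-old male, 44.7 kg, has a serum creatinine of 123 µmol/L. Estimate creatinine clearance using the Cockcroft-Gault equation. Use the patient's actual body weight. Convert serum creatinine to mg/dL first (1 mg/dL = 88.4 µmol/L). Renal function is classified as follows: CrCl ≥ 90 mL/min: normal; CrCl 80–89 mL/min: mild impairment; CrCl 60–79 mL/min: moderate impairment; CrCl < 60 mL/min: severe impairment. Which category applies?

SCr = 123 / 88.4 = 1.391 mg/dL
CrCl = (140 − 80) × 44.7 / (72 × 1.391) = 2682.0 / 100.15 ≈ 26.8 mL/min
27 mL/min falls in the 'severe impairment' range.

severe impairment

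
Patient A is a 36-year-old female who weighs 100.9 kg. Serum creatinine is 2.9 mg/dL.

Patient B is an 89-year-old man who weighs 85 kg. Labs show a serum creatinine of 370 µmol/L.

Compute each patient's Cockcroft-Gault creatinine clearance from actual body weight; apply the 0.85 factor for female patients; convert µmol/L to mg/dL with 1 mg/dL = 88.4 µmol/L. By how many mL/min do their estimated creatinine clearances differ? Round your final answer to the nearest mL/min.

Patient A: CrCl = (140 − 36) × 100.9 / (72 × 2.9) × 0.85 = 10493.6 / 208.80 × 0.85 ≈ 42.7 mL/min
Patient B: SCr = 370 / 88.4 = 4.186 mg/dL
Patient B: CrCl = (140 − 89) × 85 / (72 × 4.186) = 4335.0 / 301.39 ≈ 14.4 mL/min
|42.7 − 14.4| = 28.3 mL/min

28 mL/min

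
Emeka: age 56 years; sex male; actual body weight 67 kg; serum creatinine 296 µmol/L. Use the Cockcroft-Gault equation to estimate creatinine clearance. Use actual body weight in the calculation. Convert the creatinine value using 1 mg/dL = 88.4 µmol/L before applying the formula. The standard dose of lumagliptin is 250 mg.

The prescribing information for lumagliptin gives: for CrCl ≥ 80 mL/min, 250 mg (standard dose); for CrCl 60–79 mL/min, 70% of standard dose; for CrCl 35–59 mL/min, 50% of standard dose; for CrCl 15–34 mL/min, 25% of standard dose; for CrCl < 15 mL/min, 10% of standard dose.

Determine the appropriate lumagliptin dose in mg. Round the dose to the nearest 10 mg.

SCr = 296 / 88.4 = 3.348 mg/dL
CrCl = (140 − 56) × 67 / (72 × 3.348) = 5628.0 / 241.06 ≈ 23.3 mL/min
CrCl ≈ 23 mL/min → bracket 15–34 mL/min.
25% of 250 mg = 62.5 mg → 60 mg

60 mg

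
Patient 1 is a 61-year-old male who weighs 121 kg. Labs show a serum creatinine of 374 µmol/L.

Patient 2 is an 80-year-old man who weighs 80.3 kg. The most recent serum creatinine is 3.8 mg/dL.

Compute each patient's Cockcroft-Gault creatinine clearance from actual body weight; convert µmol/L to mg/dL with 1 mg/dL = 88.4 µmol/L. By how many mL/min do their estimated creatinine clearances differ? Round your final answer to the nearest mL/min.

Patient 1: SCr = 374 / 88.4 = 4.231 mg/dL
Patient 1: CrCl = (140 − 61) × 121 / (72 × 4.231) = 9559.0 / 304.63 ≈ 31.4 mL/min
Patient 2: CrCl = (140 − 80) × 80.3 / (72 × 3.8) = 4818.0 / 273.60 ≈ 17.6 mL/min
|31.4 − 17.6| = 13.8 mL/min

14 mL/min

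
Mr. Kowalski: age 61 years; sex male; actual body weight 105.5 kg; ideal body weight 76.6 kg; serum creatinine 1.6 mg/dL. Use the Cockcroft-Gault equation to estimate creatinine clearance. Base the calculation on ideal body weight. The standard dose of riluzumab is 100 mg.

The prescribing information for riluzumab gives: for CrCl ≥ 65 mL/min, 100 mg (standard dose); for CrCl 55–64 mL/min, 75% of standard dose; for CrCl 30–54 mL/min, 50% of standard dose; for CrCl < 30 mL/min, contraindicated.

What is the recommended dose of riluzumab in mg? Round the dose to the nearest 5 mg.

CrCl = (140 − 61) × 76.6 / (72 × 1.6) = 6051.4 / 115.20 ≈ 52.5 mL/min
CrCl ≈ 53 mL/min → bracket 30–54 mL/min.
50% of 100 mg = 50 mg

50 mg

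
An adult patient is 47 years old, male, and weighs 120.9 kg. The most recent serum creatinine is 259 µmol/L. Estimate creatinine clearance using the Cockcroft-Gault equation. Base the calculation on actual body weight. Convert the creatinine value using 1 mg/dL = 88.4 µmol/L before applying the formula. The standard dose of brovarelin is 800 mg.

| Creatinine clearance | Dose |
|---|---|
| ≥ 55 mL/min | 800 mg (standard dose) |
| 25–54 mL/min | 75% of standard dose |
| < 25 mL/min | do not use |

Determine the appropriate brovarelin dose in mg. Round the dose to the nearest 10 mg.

SCr = 259 / 88.4 = 2.93 mg/dL
CrCl = (140 − 47) × 120.9 / (72 × 2.93) = 11243.7 / 210.96 ≈ 53.3 mL/min
CrCl ≈ 53 mL/min → bracket 25–54 mL/min.
75% of 800 mg = 600 mg

600 mg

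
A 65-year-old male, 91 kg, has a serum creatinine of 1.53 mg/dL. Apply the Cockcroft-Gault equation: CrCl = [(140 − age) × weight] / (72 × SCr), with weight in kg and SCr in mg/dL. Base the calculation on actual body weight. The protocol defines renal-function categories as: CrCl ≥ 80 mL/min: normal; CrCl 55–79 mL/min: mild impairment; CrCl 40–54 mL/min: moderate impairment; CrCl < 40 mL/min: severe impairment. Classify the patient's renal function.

CrCl = (140 − 65) × 91 / (72 × 1.53) = 6825.0 / 110.16 ≈ 62.0 mL/min
62 mL/min falls in the 'mild impairment' range.

mild impairment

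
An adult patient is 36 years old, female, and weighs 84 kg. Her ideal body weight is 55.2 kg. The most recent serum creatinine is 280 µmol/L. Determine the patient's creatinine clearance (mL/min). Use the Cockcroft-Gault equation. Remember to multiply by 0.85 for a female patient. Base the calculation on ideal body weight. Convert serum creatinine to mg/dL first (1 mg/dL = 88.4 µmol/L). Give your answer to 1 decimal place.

SCr = 280 / 88.4 = 3.167 mg/dL
CrCl = (140 − 36) × 55.2 / (72 × 3.167) × 0.85 = 5740.8 / 228.02 × 0.85 ≈ 21.4 mL/min

21.4 mL/min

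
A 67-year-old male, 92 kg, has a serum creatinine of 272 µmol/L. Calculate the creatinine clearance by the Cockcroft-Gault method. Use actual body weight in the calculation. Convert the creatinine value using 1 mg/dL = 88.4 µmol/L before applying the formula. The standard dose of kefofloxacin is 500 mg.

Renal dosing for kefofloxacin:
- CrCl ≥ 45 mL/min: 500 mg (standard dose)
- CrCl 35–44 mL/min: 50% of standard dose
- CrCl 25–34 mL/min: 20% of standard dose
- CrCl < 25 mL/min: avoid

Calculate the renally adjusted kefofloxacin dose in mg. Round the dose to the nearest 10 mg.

SCr = 272 / 88.4 = 3.077 mg/dL
CrCl = (140 − 67) × 92 / (72 × 3.077) = 6716.0 / 221.54 ≈ 30.3 mL/min
CrCl ≈ 30 mL/min → bracket 25–34 mL/min.
20% of 500 mg = 100 mg

100 mg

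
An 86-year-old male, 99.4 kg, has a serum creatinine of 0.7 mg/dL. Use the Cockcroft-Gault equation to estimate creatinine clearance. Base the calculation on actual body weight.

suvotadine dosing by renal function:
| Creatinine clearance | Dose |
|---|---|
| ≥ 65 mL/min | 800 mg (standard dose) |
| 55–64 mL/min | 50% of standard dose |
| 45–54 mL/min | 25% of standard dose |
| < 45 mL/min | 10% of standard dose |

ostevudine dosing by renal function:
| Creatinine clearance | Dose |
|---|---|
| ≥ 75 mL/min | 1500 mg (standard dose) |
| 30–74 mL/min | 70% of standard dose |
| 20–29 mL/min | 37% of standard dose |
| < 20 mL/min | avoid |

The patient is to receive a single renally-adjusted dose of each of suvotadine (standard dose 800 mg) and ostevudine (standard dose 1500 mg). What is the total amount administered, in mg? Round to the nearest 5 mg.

CrCl = (140 − 86) × 99.4 / (72 × 0.7) = 5367.6 / 50.40 ≈ 106.5 mL/min
CrCl ≈ 107 mL/min.
suvotadine: ≥ 65 mL/min → 100% of 800 mg = 800 mg.
ostevudine: ≥ 75 mL/min → 100% of 1500 mg = 1500 mg.
Total = 800 + 1500 = 2300 mg.

2300 mg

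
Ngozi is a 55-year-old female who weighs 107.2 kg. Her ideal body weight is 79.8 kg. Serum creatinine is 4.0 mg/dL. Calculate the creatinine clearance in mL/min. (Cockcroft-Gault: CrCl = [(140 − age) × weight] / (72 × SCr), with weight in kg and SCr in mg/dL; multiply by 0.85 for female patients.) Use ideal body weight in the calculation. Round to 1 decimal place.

20.0 mL/min

CrCl = (140 − 55) × 79.8 / (72 × 4) × 0.85 = 6783.0 / 288.00 × 0.85 ≈ 20.0 mL/min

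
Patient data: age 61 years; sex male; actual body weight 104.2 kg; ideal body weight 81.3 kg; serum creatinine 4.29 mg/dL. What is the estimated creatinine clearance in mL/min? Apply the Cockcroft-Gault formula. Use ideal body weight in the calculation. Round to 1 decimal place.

20.8 mL/min

CrCl = (140 − 61) × 81.3 / (72 × 4.29) = 6422.7 / 308.88 ≈ 20.8 mL/min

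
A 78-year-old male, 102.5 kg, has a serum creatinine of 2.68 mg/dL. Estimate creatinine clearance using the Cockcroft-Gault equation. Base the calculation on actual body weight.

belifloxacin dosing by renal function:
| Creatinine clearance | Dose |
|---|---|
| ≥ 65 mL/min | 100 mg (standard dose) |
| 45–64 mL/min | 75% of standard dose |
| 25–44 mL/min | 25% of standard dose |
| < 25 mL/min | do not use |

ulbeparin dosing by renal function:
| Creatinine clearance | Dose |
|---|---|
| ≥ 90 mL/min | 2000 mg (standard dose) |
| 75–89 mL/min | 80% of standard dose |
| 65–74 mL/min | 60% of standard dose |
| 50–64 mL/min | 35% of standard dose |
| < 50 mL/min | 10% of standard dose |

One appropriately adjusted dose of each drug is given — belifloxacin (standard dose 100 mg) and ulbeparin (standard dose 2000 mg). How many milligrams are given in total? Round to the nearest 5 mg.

225 mg

CrCl = (140 − 78) × 102.5 / (72 × 2.68) = 6355.0 / 192.96 ≈ 32.9 mL/min
CrCl ≈ 33 mL/min.
belifloxacin: 25–44 mL/min → 25% of 100 mg = 25 mg.
ulbeparin: < 50 mL/min → 10% of 2000 mg = 200 mg.
Total = 25 + 200 = 225 mg.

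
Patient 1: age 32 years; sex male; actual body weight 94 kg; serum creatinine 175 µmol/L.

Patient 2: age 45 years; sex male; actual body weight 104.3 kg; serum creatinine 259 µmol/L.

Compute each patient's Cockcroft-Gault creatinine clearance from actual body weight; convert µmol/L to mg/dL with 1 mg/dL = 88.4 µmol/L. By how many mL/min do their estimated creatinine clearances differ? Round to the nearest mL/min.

24 mL/min

Patient 1: SCr = 175 / 88.4 = 1.98 mg/dL
Patient 1: CrCl = (140 − 32) × 94 / (72 × 1.98) = 10152.0 / 142.56 ≈ 71.2 mL/min
Patient 2: SCr = 259 / 88.4 = 2.93 mg/dL
Patient 2: CrCl = (140 − 45) × 104.3 / (72 × 2.93) = 9908.5 / 210.96 ≈ 47.0 mL/min
|71.2 − 47.0| = 24.2 mL/min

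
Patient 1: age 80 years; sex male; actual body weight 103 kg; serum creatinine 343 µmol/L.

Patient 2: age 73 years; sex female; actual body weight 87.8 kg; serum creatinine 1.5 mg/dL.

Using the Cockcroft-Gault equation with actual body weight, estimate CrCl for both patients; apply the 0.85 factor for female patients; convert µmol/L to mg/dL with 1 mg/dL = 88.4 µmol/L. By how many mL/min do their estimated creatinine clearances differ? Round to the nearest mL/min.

24 mL/min

Patient 1: SCr = 343 / 88.4 = 3.88 mg/dL
Patient 1: CrCl = (140 − 80) × 103 / (72 × 3.88) = 6180.0 / 279.36 ≈ 22.1 mL/min
Patient 2: CrCl = (140 − 73) × 87.8 / (72 × 1.5) × 0.85 = 5882.6 / 108.00 × 0.85 ≈ 46.3 mL/min
|22.1 − 46.3| = 24.2 mL/min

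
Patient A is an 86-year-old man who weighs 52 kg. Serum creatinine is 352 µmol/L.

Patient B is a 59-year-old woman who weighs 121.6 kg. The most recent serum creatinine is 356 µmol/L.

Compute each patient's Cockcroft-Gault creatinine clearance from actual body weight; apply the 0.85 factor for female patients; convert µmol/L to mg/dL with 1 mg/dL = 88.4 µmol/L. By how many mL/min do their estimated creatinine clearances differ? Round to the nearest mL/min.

19 mL/min

Patient A: SCr = 352 / 88.4 = 3.982 mg/dL
Patient A: CrCl = (140 − 86) × 52 / (72 × 3.982) = 2808.0 / 286.70 ≈ 9.8 mL/min
Patient B: SCr = 356 / 88.4 = 4.027 mg/dL
Patient B: CrCl = (140 − 59) × 121.6 / (72 × 4.027) × 0.85 = 9849.6 / 289.94 × 0.85 ≈ 28.9 mL/min
|9.8 − 28.9| = 19.1 mL/min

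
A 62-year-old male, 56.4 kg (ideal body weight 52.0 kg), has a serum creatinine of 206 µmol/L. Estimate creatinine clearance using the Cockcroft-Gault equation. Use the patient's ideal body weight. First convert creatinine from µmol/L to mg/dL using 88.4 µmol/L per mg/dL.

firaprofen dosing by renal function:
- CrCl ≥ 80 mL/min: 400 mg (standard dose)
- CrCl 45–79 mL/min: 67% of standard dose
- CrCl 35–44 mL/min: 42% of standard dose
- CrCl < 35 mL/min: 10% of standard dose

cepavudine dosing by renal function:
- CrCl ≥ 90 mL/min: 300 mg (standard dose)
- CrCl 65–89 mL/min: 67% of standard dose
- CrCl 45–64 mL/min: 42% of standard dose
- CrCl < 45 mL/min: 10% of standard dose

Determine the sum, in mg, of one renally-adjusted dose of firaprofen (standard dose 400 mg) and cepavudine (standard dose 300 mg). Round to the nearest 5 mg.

SCr = 206 / 88.4 = 2.33 mg/dL
CrCl = (140 − 62) × 52 / (72 × 2.33) = 4056.0 / 167.76 ≈ 24.2 mL/min
CrCl ≈ 24 mL/min.
firaprofen: < 35 mL/min → 10% of 400 mg = 40 mg.
cepavudine: < 45 mL/min → 10% of 300 mg = 30 mg.
Total = 40 + 30 = 70 mg.

70 mg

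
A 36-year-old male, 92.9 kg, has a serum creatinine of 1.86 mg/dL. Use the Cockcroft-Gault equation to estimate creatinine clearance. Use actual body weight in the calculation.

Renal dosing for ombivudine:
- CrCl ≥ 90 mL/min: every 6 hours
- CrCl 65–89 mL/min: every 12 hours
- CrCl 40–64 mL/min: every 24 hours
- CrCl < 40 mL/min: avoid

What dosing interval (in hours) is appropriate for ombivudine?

every 12 hours

CrCl = (140 − 36) × 92.9 / (72 × 1.86) = 9661.6 / 133.92 ≈ 72.1 mL/min
CrCl ≈ 72 mL/min → bracket 65–89 mL/min → every 12 hours.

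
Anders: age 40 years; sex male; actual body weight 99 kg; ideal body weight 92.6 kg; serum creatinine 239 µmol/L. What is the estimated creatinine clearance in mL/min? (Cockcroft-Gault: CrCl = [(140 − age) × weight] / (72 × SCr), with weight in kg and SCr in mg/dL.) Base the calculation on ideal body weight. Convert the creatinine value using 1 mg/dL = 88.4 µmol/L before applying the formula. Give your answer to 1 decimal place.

47.6 mL/min

SCr = 239 / 88.4 = 2.704 mg/dL
CrCl = (140 − 40) × 92.6 / (72 × 2.704) = 9260.0 / 194.69 ≈ 47.6 mL/min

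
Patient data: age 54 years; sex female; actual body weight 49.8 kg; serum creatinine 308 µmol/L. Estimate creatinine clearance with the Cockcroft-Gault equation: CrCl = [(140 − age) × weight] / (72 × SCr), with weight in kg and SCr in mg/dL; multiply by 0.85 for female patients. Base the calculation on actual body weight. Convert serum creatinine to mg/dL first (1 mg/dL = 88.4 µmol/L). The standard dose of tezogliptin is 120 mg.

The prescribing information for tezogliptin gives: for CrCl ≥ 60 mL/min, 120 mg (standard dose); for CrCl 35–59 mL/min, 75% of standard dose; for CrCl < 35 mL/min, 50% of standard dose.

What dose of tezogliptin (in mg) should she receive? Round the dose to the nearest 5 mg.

SCr = 308 / 88.4 = 3.484 mg/dL
CrCl = (140 − 54) × 49.8 / (72 × 3.484) × 0.85 = 4282.8 / 250.85 × 0.85 ≈ 14.5 mL/min
CrCl ≈ 15 mL/min → bracket < 35 mL/min.
50% of 120 mg = 60 mg

60 mg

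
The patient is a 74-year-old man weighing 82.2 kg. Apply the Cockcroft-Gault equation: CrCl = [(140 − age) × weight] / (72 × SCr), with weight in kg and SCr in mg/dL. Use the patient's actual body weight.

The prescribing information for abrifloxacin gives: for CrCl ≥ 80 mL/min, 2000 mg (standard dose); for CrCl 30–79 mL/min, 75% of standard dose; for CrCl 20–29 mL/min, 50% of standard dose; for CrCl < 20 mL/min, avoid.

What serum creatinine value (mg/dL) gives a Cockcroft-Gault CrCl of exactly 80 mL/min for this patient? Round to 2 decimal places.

0.94 mg/dL

Standard dose requires CrCl ≥ 80 mL/min.
Set (140 − 74) × 82.2 / (72 × SCr) = 80
SCr = (140 − 74) × 82.2 / (72 × 80) = 0.942 mg/dL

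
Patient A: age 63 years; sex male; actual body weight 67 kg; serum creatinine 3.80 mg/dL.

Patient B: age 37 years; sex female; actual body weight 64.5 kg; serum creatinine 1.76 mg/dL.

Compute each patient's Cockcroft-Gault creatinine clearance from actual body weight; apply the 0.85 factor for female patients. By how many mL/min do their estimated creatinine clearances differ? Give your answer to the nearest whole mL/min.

26 mL/min

Patient A: CrCl = (140 − 63) × 67 / (72 × 3.8) = 5159.0 / 273.60 ≈ 18.9 mL/min
Patient B: CrCl = (140 − 37) × 64.5 / (72 × 1.76) × 0.85 = 6643.5 / 126.72 × 0.85 ≈ 44.6 mL/min
|18.9 − 44.6| = 25.7 mL/min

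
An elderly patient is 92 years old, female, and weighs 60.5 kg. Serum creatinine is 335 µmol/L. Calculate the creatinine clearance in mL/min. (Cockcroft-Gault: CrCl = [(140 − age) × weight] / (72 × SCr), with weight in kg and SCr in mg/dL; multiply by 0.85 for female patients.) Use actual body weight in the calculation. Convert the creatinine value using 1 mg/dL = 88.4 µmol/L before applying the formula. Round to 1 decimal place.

9.0 mL/min

SCr = 335 / 88.4 = 3.79 mg/dL
CrCl = (140 − 92) × 60.5 / (72 × 3.79) × 0.85 = 2904.0 / 272.88 × 0.85 ≈ 9.0 mL/min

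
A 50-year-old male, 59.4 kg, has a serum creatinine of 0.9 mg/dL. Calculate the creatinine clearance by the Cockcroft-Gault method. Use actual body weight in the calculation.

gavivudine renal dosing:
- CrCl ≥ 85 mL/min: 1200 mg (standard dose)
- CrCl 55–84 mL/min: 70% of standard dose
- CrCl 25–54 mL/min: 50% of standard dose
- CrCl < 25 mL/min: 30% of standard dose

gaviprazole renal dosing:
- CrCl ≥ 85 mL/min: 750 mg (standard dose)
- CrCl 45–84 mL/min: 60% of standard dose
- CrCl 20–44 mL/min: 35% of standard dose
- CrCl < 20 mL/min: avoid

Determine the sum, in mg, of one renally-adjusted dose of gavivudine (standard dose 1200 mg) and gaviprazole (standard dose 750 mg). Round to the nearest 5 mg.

CrCl = (140 − 50) × 59.4 / (72 × 0.9) = 5346.0 / 64.80 ≈ 82.5 mL/min
CrCl ≈ 82 mL/min.
gavivudine: 55–84 mL/min → 70% of 1200 mg = 840 mg.
gaviprazole: 45–84 mL/min → 60% of 750 mg = 450 mg.
Total = 840 + 450 = 1290 mg.

1290 mg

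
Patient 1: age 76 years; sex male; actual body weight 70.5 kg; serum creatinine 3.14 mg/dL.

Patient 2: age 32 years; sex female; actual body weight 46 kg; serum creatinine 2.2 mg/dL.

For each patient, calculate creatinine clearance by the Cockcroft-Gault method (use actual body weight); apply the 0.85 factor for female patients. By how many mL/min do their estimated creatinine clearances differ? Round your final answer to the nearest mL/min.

Patient 1: CrCl = (140 − 76) × 70.5 / (72 × 3.14) = 4512.0 / 226.08 ≈ 20.0 mL/min
Patient 2: CrCl = (140 − 32) × 46 / (72 × 2.2) × 0.85 = 4968.0 / 158.40 × 0.85 ≈ 26.7 mL/min
|20.0 − 26.7| = 6.7 mL/min

7 mL/min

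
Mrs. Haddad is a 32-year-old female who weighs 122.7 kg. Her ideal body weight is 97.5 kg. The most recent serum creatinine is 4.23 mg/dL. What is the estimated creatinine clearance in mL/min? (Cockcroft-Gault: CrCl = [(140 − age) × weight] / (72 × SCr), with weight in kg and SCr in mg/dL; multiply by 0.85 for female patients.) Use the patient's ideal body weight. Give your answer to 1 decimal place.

CrCl = (140 − 32) × 97.5 / (72 × 4.23) × 0.85 = 10530.0 / 304.56 × 0.85 ≈ 29.4 mL/min

29.4 mL/min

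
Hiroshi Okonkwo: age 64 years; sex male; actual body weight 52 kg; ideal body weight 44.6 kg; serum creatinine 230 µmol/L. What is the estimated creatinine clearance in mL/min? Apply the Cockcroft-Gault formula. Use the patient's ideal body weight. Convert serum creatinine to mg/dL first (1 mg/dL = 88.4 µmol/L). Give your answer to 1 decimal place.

SCr = 230 / 88.4 = 2.602 mg/dL
CrCl = (140 − 64) × 44.6 / (72 × 2.602) = 3389.6 / 187.34 ≈ 18.1 mL/min

18.1 mL/min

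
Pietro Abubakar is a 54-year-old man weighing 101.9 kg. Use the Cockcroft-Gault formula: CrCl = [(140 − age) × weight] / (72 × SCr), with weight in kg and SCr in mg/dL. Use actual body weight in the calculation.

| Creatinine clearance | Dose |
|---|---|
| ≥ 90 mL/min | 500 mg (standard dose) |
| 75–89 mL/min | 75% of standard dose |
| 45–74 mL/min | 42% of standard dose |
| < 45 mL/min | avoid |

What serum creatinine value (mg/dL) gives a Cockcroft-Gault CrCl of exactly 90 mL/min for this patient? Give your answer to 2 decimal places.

1.35 mg/dL

Standard dose requires CrCl ≥ 90 mL/min.
Set (140 − 54) × 101.9 / (72 × SCr) = 90
SCr = (140 − 54) × 101.9 / (72 × 90) = 1.352 mg/dL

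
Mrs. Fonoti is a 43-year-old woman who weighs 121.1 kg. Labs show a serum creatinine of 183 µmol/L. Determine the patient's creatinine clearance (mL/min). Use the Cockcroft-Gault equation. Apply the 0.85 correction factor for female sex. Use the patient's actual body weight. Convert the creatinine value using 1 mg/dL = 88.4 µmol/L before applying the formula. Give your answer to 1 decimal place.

SCr = 183 / 88.4 = 2.07 mg/dL
CrCl = (140 − 43) × 121.1 / (72 × 2.07) × 0.85 = 11746.7 / 149.04 × 0.85 ≈ 67.0 mL/min

67.0 mL/min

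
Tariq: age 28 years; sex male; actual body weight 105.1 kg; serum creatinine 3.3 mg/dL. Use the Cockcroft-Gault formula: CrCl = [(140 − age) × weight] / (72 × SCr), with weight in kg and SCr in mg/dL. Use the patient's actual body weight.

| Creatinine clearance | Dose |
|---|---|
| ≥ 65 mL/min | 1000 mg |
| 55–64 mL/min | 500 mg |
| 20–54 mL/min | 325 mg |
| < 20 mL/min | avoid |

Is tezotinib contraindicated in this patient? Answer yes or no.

no

CrCl = (140 − 28) × 105.1 / (72 × 3.3) = 11771.2 / 237.60 ≈ 49.5 mL/min
CrCl ≈ 50 mL/min, which is ≥ 20 mL/min.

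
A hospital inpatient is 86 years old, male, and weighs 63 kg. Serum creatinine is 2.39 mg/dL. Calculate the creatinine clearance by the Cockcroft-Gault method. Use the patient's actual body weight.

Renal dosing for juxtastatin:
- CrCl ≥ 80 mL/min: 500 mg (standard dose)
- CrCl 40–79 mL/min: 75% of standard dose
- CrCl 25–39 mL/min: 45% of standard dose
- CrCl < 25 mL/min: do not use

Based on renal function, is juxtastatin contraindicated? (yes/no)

yes

CrCl = (140 − 86) × 63 / (72 × 2.39) = 3402.0 / 172.08 ≈ 19.8 mL/min
CrCl ≈ 20 mL/min, which is < 25 mL/min.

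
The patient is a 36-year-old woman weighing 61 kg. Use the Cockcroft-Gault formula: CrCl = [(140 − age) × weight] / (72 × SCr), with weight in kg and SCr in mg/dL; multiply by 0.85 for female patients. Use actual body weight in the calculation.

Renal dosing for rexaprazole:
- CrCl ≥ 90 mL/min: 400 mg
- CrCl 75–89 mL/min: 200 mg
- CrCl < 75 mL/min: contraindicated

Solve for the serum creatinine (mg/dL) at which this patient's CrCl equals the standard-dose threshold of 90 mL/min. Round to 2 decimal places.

0.83 mg/dL

Standard dose requires CrCl ≥ 90 mL/min.
Set (140 − 36) × 61 × 0.85 / (72 × SCr) = 90
SCr = (140 − 36) × 61 × 0.85 / (72 × 90) = 0.832 mg/dL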